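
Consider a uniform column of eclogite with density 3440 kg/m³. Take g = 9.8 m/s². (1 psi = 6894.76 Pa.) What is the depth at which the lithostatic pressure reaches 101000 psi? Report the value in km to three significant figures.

20.7 km

h = P/(ρg) = 101000 psi / (3440 kg/m³ × 9.8 m/s²) = 6.964×10^8 Pa / 33712 Pa/m = 20656 m
= 20.656 km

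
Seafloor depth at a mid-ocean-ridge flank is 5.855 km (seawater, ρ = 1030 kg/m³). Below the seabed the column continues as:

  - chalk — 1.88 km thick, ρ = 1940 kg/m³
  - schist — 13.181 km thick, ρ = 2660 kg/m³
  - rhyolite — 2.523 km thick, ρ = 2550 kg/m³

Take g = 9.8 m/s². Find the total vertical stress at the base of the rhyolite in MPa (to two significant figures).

500 MPa

seawater: 1030 kg/m³ × 9.8 m/s² × 5855 m = 5.910×10^7 Pa = 59.10 MPa
chalk: 1940 kg/m³ × 9.8 m/s² × 1880 m = 3.574×10^7 Pa = 35.74 MPa
schist: 2660 kg/m³ × 9.8 m/s² × 13181 m = 3.436×10^8 Pa = 343.6 MPa
rhyolite: 2550 kg/m³ × 9.8 m/s² × 2523 m = 6.305×10^7 Pa = 63.05 MPa
Total = 59.10 + 35.74 + 343.6 + 63.05 = 501.50 MPa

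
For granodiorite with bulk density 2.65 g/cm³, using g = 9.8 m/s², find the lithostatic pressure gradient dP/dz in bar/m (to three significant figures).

dP/dz = ρg = 2650 kg/m³ × 9.8 m/s² = 25970 Pa/m
= 25970 Pa/m × (1 bar/m / 1.0000×10^5 Pa/m) = 0.25970 bar/m

0.260 bar/m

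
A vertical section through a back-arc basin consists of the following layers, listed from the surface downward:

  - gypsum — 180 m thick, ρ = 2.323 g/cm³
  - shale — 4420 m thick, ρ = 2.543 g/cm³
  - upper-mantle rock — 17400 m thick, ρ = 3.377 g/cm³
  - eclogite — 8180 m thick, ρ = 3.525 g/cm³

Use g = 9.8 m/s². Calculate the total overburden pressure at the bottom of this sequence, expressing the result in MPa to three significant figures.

973 MPa

gypsum: 2323 kg/m³ × 9.8 m/s² × 180 m = 4.098×10^6 Pa = 4.098 MPa
shale: 2543 kg/m³ × 9.8 m/s² × 4420 m = 1.102×10^8 Pa = 110.2 MPa
upper-mantle rock: 3377 kg/m³ × 9.8 m/s² × 17400 m = 5.758×10^8 Pa = 575.8 MPa
eclogite: 3525 kg/m³ × 9.8 m/s² × 8180 m = 2.826×10^8 Pa = 282.6 MPa
Total = 4.098 + 110.2 + 575.8 + 282.6 = 972.67 MPa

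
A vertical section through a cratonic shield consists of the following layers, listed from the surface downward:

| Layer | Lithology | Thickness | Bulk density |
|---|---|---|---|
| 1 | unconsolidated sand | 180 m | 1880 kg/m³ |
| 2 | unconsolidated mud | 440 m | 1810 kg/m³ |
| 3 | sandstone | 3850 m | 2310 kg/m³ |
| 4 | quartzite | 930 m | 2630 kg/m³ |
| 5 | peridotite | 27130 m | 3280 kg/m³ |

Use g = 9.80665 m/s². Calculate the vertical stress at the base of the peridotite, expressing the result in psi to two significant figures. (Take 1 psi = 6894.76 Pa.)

140000 psi

unconsolidated sand: 1880 kg/m³ × 9.80665 m/s² × 180 m = 3.319×10^6 Pa = 481.3 psi
unconsolidated mud: 1810 kg/m³ × 9.80665 m/s² × 440 m = 7.810×10^6 Pa = 1133 psi
sandstone: 2310 kg/m³ × 9.80665 m/s² × 3850 m = 8.722×10^7 Pa = 12650 psi
quartzite: 2630 kg/m³ × 9.80665 m/s² × 930 m = 2.399×10^7 Pa = 3479 psi
peridotite: 3280 kg/m³ × 9.80665 m/s² × 27130 m = 8.727×10^8 Pa = 1.266×10^5 psi
Total = 481.3 + 1133 + 12650 + 3479 + 1.266×10^5 = 1.4431×10^5 psi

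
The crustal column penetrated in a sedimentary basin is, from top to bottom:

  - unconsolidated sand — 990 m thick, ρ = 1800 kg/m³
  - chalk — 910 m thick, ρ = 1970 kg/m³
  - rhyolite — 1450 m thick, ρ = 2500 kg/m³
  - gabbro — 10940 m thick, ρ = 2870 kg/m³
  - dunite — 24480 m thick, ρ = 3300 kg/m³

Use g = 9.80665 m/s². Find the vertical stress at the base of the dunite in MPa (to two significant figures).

unconsolidated sand: 1800 kg/m³ × 9.80665 m/s² × 990 m = 1.748×10^7 Pa = 17.48 MPa
chalk: 1970 kg/m³ × 9.80665 m/s² × 910 m = 1.758×10^7 Pa = 17.58 MPa
rhyolite: 2500 kg/m³ × 9.80665 m/s² × 1450 m = 3.555×10^7 Pa = 35.55 MPa
gabbro: 2870 kg/m³ × 9.80665 m/s² × 10940 m = 3.079×10^8 Pa = 307.9 MPa
dunite: 3300 kg/m³ × 9.80665 m/s² × 24480 m = 7.922×10^8 Pa = 792.2 MPa
Total = 17.48 + 17.58 + 35.55 + 307.9 + 792.2 = 1170.7 MPa

1200 MPa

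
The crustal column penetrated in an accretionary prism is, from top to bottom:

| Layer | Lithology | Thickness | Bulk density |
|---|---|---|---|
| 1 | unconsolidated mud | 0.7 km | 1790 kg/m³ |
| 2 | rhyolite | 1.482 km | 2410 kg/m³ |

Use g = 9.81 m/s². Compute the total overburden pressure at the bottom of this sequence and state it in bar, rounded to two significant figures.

470 bar

unconsolidated mud: 1790 kg/m³ × 9.81 m/s² × 700 m = 1.229×10^7 Pa = 122.9 bar
rhyolite: 2410 kg/m³ × 9.81 m/s² × 1482 m = 3.504×10^7 Pa = 350.4 bar
Total = 122.9 + 350.4 = 473.30 bar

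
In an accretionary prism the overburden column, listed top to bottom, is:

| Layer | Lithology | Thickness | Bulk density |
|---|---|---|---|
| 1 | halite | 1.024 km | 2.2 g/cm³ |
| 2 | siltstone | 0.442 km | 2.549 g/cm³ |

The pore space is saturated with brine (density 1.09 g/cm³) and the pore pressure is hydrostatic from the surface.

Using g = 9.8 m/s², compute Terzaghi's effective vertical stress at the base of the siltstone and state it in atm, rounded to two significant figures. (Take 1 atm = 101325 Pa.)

Overburden (lithostatic) stress σ_v:
halite: 2200 kg/m³ × 9.8 m/s² × 1024 m = 2.208×10^7 Pa = 22.08 MPa
siltstone: 2549 kg/m³ × 9.8 m/s² × 442 m = 1.104×10^7 Pa = 11.04 MPa
Total = 22.08 + 11.04 = 33.119 MPa
Pore pressure P_p = 1090 kg/m³ × 9.8 m/s² × 1466 m = 1.566×10^7 Pa = 15.66 MPa
Effective stress σ' = σ_v − P_p = 33.12 − 15.66 = 17.459 MPa = 172.31 atm

170 atm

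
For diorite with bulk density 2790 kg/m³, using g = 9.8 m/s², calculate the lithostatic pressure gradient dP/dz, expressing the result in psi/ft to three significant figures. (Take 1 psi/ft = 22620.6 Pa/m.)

dP/dz = ρg = 2790 kg/m³ × 9.8 m/s² = 27342 Pa/m
= 27342 Pa/m × (1 psi/ft / 22621 Pa/m) = 1.2087 psi/ft

1.21 psi/ft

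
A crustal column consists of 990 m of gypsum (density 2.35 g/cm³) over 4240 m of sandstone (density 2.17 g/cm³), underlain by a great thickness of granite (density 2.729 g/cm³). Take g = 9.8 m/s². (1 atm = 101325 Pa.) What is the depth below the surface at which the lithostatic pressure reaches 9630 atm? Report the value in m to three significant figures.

37500 m

Pressure at base of upper layers: 2350×9.8×990 + 2170×9.8×4240 = 1.130×10^8 Pa = 1115 atm
Remaining pressure to be supplied by granite: 9.758×10^8 − 1.130×10^8 = 8.628×10^8 Pa
Additional depth in granite = 8.628×10^8 Pa / (2729 kg/m³ × 9.8 m/s²) = 32261 m
Total depth = 5230 m + 32261 m = 37491 m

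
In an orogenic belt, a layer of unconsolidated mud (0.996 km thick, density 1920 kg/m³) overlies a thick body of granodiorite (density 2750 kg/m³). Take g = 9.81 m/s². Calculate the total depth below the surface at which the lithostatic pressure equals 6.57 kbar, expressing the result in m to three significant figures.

24700 m

Pressure at base of upper layers: 1920×9.81×996 = 1.876×10^7 Pa = 0.1876 kbar
Remaining pressure to be supplied by granodiorite: 6.570×10^8 − 1.876×10^7 = 6.382×10^8 Pa
Additional depth in granodiorite = 6.382×10^8 Pa / (2750 kg/m³ × 9.81 m/s²) = 23658 m
Total depth = 996 m + 23658 m = 24654 m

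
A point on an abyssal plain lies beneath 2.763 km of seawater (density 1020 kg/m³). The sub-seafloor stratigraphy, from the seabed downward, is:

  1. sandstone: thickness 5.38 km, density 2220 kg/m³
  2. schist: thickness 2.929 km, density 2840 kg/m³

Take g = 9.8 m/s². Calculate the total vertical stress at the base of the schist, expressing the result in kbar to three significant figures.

2.26 kbar

seawater: 1020 kg/m³ × 9.8 m/s² × 2763 m = 2.762×10^7 Pa = 0.2762 kbar
sandstone: 2220 kg/m³ × 9.8 m/s² × 5380 m = 1.170×10^8 Pa = 1.170 kbar
schist: 2840 kg/m³ × 9.8 m/s² × 2929 m = 8.152×10^7 Pa = 0.8152 kbar
Total = 0.2762 + 1.170 + 0.8152 = 2.2619 kbar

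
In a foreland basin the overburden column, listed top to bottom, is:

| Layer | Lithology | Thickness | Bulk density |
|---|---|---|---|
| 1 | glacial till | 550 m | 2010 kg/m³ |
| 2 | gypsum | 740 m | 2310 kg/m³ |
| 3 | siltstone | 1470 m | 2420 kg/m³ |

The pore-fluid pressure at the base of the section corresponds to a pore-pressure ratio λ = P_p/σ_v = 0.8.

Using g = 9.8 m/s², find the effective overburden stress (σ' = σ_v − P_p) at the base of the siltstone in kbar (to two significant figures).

0.12 kbar

Overburden (lithostatic) stress σ_v:
glacial till: 2010 kg/m³ × 9.8 m/s² × 550 m = 1.083×10^7 Pa = 10.83 MPa
gypsum: 2310 kg/m³ × 9.8 m/s² × 740 m = 1.675×10^7 Pa = 16.75 MPa
siltstone: 2420 kg/m³ × 9.8 m/s² × 1470 m = 3.486×10^7 Pa = 34.86 MPa
Total = 10.83 + 16.75 + 34.86 = 62.449 MPa
Pore pressure P_p = λ·σ_v = 0.8 × 62.45 MPa = 49.96 MPa
Effective stress σ' = σ_v − P_p = 62.45 − 49.96 = 12.490 MPa = 0.12490 kbar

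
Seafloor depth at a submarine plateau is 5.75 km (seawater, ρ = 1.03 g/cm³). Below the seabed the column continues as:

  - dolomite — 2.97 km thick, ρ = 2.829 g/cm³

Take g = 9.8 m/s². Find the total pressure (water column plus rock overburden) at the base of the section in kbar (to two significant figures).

seawater: 1030 kg/m³ × 9.8 m/s² × 5750 m = 5.804×10^7 Pa = 0.5804 kbar
dolomite: 2829 kg/m³ × 9.8 m/s² × 2970 m = 8.234×10^7 Pa = 0.8234 kbar
Total = 0.5804 + 0.8234 = 1.4038 kbar

1.4 kbar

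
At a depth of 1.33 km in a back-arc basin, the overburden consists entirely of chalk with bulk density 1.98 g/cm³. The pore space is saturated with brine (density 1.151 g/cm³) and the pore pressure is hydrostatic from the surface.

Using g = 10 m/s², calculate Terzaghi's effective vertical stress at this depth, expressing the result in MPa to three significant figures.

11.0 MPa

Overburden (lithostatic) stress σ_v:
chalk: 1980 kg/m³ × 10 m/s² × 1330 m = 2.633×10^7 Pa = 26.33 MPa
Pore pressure P_p = 1151 kg/m³ × 10 m/s² × 1330 m = 1.531×10^7 Pa = 15.31 MPa
Effective stress σ' = σ_v − P_p = 26.33 − 15.31 = 11.026 MPa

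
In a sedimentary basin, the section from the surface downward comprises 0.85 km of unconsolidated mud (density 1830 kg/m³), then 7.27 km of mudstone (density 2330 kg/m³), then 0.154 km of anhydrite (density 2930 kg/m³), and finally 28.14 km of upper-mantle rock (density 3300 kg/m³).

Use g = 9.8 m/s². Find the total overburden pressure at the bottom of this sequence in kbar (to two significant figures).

11 kbar

unconsolidated mud: 1830 kg/m³ × 9.8 m/s² × 850 m = 1.524×10^7 Pa = 0.1524 kbar
mudstone: 2330 kg/m³ × 9.8 m/s² × 7270 m = 1.660×10^8 Pa = 1.660 kbar
anhydrite: 2930 kg/m³ × 9.8 m/s² × 154 m = 4.422×10^6 Pa = 0.04422 kbar
upper-mantle rock: 3300 kg/m³ × 9.8 m/s² × 28140 m = 9.100×10^8 Pa = 9.100 kbar
Total = 0.1524 + 1.660 + 0.04422 + 9.100 = 10.957 kbar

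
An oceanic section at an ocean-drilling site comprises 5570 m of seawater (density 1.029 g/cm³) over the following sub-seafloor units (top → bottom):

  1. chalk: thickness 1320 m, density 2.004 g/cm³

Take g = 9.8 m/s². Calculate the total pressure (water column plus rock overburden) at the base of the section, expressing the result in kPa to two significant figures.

seawater: 1029 kg/m³ × 9.8 m/s² × 5570 m = 5.617×10^7 Pa = 56169 kPa
chalk: 2004 kg/m³ × 9.8 m/s² × 1320 m = 2.592×10^7 Pa = 25924 kPa
Total = 56169 + 25924 = 82093 kPa

82000 kPa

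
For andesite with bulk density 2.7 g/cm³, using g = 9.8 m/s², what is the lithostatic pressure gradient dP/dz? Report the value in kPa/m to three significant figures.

dP/dz = ρg = 2700 kg/m³ × 9.8 m/s² = 26460 Pa/m
= 26460 Pa/m × (1 kPa/m / 1000.0 Pa/m) = 26.460 kPa/m

26.5 kPa/m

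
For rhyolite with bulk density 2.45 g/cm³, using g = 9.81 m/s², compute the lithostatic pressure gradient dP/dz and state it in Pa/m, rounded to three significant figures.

24000 Pa/m

dP/dz = ρg = 2450 kg/m³ × 9.81 m/s² = 24034 Pa/m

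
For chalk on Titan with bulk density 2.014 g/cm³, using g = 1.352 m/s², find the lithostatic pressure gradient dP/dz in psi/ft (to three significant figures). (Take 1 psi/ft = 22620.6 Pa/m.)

dP/dz = ρg = 2014 kg/m³ × 1.352 m/s² = 2722.9 Pa/m
= 2722.9 Pa/m × (1 psi/ft / 22621 Pa/m) = 0.12037 psi/ft

0.120 psi/ft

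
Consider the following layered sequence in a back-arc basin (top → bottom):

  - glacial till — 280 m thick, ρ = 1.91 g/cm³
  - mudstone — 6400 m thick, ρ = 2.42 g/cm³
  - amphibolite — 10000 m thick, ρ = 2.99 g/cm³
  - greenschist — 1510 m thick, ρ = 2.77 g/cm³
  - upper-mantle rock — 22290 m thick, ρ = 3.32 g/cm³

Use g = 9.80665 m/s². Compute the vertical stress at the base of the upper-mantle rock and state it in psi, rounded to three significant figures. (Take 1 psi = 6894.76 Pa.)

177000 psi

glacial till: 1910 kg/m³ × 9.80665 m/s² × 280 m = 5.245×10^6 Pa = 760.7 psi
mudstone: 2420 kg/m³ × 9.80665 m/s² × 6400 m = 1.519×10^8 Pa = 22029 psi
amphibolite: 2990 kg/m³ × 9.80665 m/s² × 10000 m = 2.932×10^8 Pa = 42528 psi
greenschist: 2770 kg/m³ × 9.80665 m/s² × 1510 m = 4.102×10^7 Pa = 5949 psi
upper-mantle rock: 3320 kg/m³ × 9.80665 m/s² × 22290 m = 7.257×10^8 Pa = 1.053×10^5 psi
Total = 760.7 + 22029 + 42528 + 5949 + 1.053×10^5 = 1.7652×10^5 psi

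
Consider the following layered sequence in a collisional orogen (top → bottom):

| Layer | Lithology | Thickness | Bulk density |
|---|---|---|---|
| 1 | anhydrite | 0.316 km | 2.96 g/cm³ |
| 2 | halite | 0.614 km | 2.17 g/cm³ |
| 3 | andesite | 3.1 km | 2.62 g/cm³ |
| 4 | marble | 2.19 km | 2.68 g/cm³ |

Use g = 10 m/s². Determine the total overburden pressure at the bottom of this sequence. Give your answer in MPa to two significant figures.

anhydrite: 2960 kg/m³ × 10 m/s² × 316 m = 9.354×10^6 Pa = 9.354 MPa
halite: 2170 kg/m³ × 10 m/s² × 614 m = 1.332×10^7 Pa = 13.32 MPa
andesite: 2620 kg/m³ × 10 m/s² × 3100 m = 8.122×10^7 Pa = 81.22 MPa
marble: 2680 kg/m³ × 10 m/s² × 2190 m = 5.869×10^7 Pa = 58.69 MPa
Total = 9.354 + 13.32 + 81.22 + 58.69 = 162.59 MPa

160 MPa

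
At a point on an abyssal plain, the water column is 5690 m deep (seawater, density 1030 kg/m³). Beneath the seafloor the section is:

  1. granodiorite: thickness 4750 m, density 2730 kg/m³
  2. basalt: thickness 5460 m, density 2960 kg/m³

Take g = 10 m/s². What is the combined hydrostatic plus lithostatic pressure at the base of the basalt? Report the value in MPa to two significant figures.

350 MPa

seawater: 1030 kg/m³ × 10 m/s² × 5690 m = 5.861×10^7 Pa = 58.61 MPa
granodiorite: 2730 kg/m³ × 10 m/s² × 4750 m = 1.297×10^8 Pa = 129.7 MPa
basalt: 2960 kg/m³ × 10 m/s² × 5460 m = 1.616×10^8 Pa = 161.6 MPa
Total = 58.61 + 129.7 + 161.6 = 349.90 MPa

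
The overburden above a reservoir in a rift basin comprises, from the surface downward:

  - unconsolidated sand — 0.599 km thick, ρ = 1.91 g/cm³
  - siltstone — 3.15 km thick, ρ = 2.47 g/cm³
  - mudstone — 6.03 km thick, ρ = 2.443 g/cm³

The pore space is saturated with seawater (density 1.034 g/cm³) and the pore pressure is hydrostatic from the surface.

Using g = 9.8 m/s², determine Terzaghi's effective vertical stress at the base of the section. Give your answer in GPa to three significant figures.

Overburden (lithostatic) stress σ_v:
unconsolidated sand: 1910 kg/m³ × 9.8 m/s² × 599 m = 1.121×10^7 Pa = 11.21 MPa
siltstone: 2470 kg/m³ × 9.8 m/s² × 3150 m = 7.625×10^7 Pa = 76.25 MPa
mudstone: 2443 kg/m³ × 9.8 m/s² × 6030 m = 1.444×10^8 Pa = 144.4 MPa
Total = 11.21 + 76.25 + 144.4 = 231.83 MPa
Pore pressure P_p = 1034 kg/m³ × 9.8 m/s² × 9779 m = 9.909×10^7 Pa = 99.09 MPa
Effective stress σ' = σ_v − P_p = 231.8 − 99.09 = 132.74 MPa = 0.13274 GPa

0.133 GPa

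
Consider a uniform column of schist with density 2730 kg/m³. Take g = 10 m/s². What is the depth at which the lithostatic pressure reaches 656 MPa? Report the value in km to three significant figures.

24.0 km

h = P/(ρg) = 656 MPa / (2730 kg/m³ × 10 m/s²) = 6.560×10^8 Pa / 27300 Pa/m = 24029 m
= 24.029 km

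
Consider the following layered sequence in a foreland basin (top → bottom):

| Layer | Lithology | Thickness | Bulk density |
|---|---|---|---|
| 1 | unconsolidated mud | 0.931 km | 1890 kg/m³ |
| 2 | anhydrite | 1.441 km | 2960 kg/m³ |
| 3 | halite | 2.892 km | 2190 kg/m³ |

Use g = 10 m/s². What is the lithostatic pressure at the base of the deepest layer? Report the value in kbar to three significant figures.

1.24 kbar

unconsolidated mud: 1890 kg/m³ × 10 m/s² × 931 m = 1.760×10^7 Pa = 0.1760 kbar
anhydrite: 2960 kg/m³ × 10 m/s² × 1441 m = 4.265×10^7 Pa = 0.4265 kbar
halite: 2190 kg/m³ × 10 m/s² × 2892 m = 6.333×10^7 Pa = 0.6333 kbar
Total = 0.1760 + 0.4265 + 0.6333 = 1.2358 kbar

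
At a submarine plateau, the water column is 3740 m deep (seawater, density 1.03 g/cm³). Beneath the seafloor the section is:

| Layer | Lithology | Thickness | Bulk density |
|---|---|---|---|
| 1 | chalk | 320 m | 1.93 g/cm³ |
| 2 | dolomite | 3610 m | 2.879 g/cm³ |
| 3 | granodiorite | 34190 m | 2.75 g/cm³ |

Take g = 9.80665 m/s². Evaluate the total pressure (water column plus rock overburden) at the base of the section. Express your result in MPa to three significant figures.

1070 MPa

seawater: 1030 kg/m³ × 9.80665 m/s² × 3740 m = 3.778×10^7 Pa = 37.78 MPa
chalk: 1930 kg/m³ × 9.80665 m/s² × 320 m = 6.057×10^6 Pa = 6.057 MPa
dolomite: 2879 kg/m³ × 9.80665 m/s² × 3610 m = 1.019×10^8 Pa = 101.9 MPa
granodiorite: 2750 kg/m³ × 9.80665 m/s² × 34190 m = 9.220×10^8 Pa = 922.0 MPa
Total = 37.78 + 6.057 + 101.9 + 922.0 = 1067.8 MPa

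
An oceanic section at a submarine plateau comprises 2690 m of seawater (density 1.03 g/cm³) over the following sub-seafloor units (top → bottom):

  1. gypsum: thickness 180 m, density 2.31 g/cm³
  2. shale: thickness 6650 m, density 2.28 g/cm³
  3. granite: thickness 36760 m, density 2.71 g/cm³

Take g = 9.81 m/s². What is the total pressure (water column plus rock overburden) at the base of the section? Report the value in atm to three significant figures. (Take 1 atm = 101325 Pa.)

11400 atm

seawater: 1030 kg/m³ × 9.81 m/s² × 2690 m = 2.718×10^7 Pa = 268.3 atm
gypsum: 2310 kg/m³ × 9.81 m/s² × 180 m = 4.079×10^6 Pa = 40.26 atm
shale: 2280 kg/m³ × 9.81 m/s² × 6650 m = 1.487×10^8 Pa = 1468 atm
granite: 2710 kg/m³ × 9.81 m/s² × 36760 m = 9.773×10^8 Pa = 9645 atm
Total = 268.3 + 40.26 + 1468 + 9645 = 11421 atm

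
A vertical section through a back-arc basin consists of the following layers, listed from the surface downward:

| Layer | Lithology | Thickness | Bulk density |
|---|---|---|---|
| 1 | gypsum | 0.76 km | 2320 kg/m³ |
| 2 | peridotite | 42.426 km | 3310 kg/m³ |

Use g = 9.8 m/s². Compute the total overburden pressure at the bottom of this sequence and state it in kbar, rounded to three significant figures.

13.9 kbar

gypsum: 2320 kg/m³ × 9.8 m/s² × 760 m = 1.728×10^7 Pa = 0.1728 kbar
peridotite: 3310 kg/m³ × 9.8 m/s² × 42426 m = 1.376×10^9 Pa = 13.76 kbar
Total = 0.1728 + 13.76 = 13.935 kbar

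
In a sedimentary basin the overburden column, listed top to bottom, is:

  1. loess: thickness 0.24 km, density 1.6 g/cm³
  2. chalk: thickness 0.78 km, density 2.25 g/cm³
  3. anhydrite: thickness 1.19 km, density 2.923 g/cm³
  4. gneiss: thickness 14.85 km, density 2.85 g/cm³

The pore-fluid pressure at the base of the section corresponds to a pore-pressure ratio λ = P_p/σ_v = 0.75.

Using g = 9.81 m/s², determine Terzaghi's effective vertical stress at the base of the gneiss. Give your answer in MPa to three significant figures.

118 MPa

Overburden (lithostatic) stress σ_v:
loess: 1600 kg/m³ × 9.81 m/s² × 240 m = 3.767×10^6 Pa = 3.767 MPa
chalk: 2250 kg/m³ × 9.81 m/s² × 780 m = 1.722×10^7 Pa = 17.22 MPa
anhydrite: 2923 kg/m³ × 9.81 m/s² × 1190 m = 3.412×10^7 Pa = 34.12 MPa
gneiss: 2850 kg/m³ × 9.81 m/s² × 14850 m = 4.152×10^8 Pa = 415.2 MPa
Total = 3.767 + 17.22 + 34.12 + 415.2 = 470.29 MPa
Pore pressure P_p = λ·σ_v = 0.75 × 470.3 MPa = 352.7 MPa
Effective stress σ' = σ_v − P_p = 470.3 − 352.7 = 117.57 MPa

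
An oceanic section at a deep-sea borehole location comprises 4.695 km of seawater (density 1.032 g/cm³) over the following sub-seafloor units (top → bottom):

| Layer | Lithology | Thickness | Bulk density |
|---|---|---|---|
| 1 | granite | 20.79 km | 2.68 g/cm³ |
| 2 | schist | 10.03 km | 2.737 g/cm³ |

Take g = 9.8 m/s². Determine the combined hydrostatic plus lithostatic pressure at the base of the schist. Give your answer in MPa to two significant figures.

860 MPa

seawater: 1032 kg/m³ × 9.8 m/s² × 4695 m = 4.748×10^7 Pa = 47.48 MPa
granite: 2680 kg/m³ × 9.8 m/s² × 20790 m = 5.460×10^8 Pa = 546.0 MPa
schist: 2737 kg/m³ × 9.8 m/s² × 10030 m = 2.690×10^8 Pa = 269.0 MPa
Total = 47.48 + 546.0 + 269.0 = 862.54 MPa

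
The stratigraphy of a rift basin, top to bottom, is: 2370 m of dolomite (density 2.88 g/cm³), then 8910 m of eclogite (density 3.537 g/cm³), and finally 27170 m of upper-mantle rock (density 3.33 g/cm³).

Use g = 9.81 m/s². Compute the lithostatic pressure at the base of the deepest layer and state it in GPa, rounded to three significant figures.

dolomite: 2880 kg/m³ × 9.81 m/s² × 2370 m = 6.696×10^7 Pa = 0.06696 GPa
eclogite: 3537 kg/m³ × 9.81 m/s² × 8910 m = 3.092×10^8 Pa = 0.3092 GPa
upper-mantle rock: 3330 kg/m³ × 9.81 m/s² × 27170 m = 8.876×10^8 Pa = 0.8876 GPa
Total = 0.06696 + 0.3092 + 0.8876 = 1.2637 GPa

1.26 GPa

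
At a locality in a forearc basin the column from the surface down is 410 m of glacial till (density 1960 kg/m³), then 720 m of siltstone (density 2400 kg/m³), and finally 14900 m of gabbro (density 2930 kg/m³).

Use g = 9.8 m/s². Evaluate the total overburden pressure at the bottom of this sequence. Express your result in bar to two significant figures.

4500 bar

glacial till: 1960 kg/m³ × 9.8 m/s² × 410 m = 7.875×10^6 Pa = 78.75 bar
siltstone: 2400 kg/m³ × 9.8 m/s² × 720 m = 1.693×10^7 Pa = 169.3 bar
gabbro: 2930 kg/m³ × 9.8 m/s² × 14900 m = 4.278×10^8 Pa = 4278 bar
Total = 78.75 + 169.3 + 4278 = 4526.5 bar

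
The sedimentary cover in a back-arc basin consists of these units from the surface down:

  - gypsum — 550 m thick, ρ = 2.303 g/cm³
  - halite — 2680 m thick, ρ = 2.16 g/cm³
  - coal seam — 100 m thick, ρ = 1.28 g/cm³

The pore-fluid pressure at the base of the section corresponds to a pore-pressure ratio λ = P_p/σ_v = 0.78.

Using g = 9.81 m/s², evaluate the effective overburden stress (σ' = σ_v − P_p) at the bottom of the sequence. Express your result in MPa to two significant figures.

16 MPa

Overburden (lithostatic) stress σ_v:
gypsum: 2303 kg/m³ × 9.81 m/s² × 550 m = 1.243×10^7 Pa = 12.43 MPa
halite: 2160 kg/m³ × 9.81 m/s² × 2680 m = 5.679×10^7 Pa = 56.79 MPa
coal seam: 1280 kg/m³ × 9.81 m/s² × 100 m = 1.256×10^6 Pa = 1.256 MPa
Total = 12.43 + 56.79 + 1.256 = 70.470 MPa
Pore pressure P_p = λ·σ_v = 0.78 × 70.47 MPa = 54.97 MPa
Effective stress σ' = σ_v − P_p = 70.47 − 54.97 = 15.503 MPa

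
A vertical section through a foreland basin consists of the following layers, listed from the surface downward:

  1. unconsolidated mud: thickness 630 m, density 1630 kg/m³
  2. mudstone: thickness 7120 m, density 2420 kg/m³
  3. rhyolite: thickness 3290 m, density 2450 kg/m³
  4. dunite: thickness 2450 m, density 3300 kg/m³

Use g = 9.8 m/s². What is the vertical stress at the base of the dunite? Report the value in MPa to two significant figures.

unconsolidated mud: 1630 kg/m³ × 9.8 m/s² × 630 m = 1.006×10^7 Pa = 10.06 MPa
mudstone: 2420 kg/m³ × 9.8 m/s² × 7120 m = 1.689×10^8 Pa = 168.9 MPa
rhyolite: 2450 kg/m³ × 9.8 m/s² × 3290 m = 7.899×10^7 Pa = 78.99 MPa
dunite: 3300 kg/m³ × 9.8 m/s² × 2450 m = 7.923×10^7 Pa = 79.23 MPa
Total = 10.06 + 168.9 + 78.99 + 79.23 = 337.15 MPa

340 MPa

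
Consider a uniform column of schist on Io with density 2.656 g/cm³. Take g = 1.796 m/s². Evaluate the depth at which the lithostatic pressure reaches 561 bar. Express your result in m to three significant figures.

h = P/(ρg) = 561 bar / (2656 kg/m³ × 1.796 m/s²) = 5.610×10^7 Pa / 4770.2 Pa/m = 11761 m

11800 m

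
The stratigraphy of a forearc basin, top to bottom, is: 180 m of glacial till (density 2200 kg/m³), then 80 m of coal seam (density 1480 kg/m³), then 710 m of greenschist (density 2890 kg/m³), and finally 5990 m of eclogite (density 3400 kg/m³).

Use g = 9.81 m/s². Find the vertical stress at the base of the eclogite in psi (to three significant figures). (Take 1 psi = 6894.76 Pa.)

glacial till: 2200 kg/m³ × 9.81 m/s² × 180 m = 3.885×10^6 Pa = 563.4 psi
coal seam: 1480 kg/m³ × 9.81 m/s² × 80 m = 1.162×10^6 Pa = 168.5 psi
greenschist: 2890 kg/m³ × 9.81 m/s² × 710 m = 2.013×10^7 Pa = 2919 psi
eclogite: 3400 kg/m³ × 9.81 m/s² × 5990 m = 1.998×10^8 Pa = 28977 psi
Total = 563.4 + 168.5 + 2919 + 28977 = 32629 psi

32600 psi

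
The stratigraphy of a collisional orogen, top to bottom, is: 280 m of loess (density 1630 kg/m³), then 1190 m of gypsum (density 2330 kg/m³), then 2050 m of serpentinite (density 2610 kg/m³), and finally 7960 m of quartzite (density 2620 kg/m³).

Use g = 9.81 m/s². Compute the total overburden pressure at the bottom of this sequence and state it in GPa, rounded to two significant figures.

loess: 1630 kg/m³ × 9.81 m/s² × 280 m = 4.477×10^6 Pa = 4.477×10^-3 GPa
gypsum: 2330 kg/m³ × 9.81 m/s² × 1190 m = 2.720×10^7 Pa = 0.02720 GPa
serpentinite: 2610 kg/m³ × 9.81 m/s² × 2050 m = 5.249×10^7 Pa = 0.05249 GPa
quartzite: 2620 kg/m³ × 9.81 m/s² × 7960 m = 2.046×10^8 Pa = 0.2046 GPa
Total = 4.477×10^-3 + 0.02720 + 0.05249 + 0.2046 = 0.28876 GPa

0.29 GPa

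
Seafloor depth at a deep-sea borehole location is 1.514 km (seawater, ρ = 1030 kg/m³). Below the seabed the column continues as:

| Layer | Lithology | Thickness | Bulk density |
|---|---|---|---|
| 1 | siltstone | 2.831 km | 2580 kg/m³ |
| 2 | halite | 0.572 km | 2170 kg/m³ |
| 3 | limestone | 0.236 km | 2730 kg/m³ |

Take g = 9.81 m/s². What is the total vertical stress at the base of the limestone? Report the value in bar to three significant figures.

seawater: 1030 kg/m³ × 9.81 m/s² × 1514 m = 1.530×10^7 Pa = 153.0 bar
siltstone: 2580 kg/m³ × 9.81 m/s² × 2831 m = 7.165×10^7 Pa = 716.5 bar
halite: 2170 kg/m³ × 9.81 m/s² × 572 m = 1.218×10^7 Pa = 121.8 bar
limestone: 2730 kg/m³ × 9.81 m/s² × 236 m = 6.320×10^6 Pa = 63.20 bar
Total = 153.0 + 716.5 + 121.8 + 63.20 = 1054.5 bar

1050 bar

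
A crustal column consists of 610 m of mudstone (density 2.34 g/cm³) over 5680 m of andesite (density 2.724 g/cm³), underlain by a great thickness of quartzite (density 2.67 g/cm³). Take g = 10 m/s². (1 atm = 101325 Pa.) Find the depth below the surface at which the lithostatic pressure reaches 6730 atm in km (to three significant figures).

Pressure at base of upper layers: 2340×10×610 + 2724×10×5680 = 1.690×10^8 Pa = 1668 atm
Remaining pressure to be supplied by quartzite: 6.819×10^8 − 1.690×10^8 = 5.129×10^8 Pa
Additional depth in quartzite = 5.129×10^8 Pa / (2670 kg/m³ × 10 m/s²) = 19210 m
Total depth = 6290 m + 19210 m = 25500 m
= 25.500 km

25.5 km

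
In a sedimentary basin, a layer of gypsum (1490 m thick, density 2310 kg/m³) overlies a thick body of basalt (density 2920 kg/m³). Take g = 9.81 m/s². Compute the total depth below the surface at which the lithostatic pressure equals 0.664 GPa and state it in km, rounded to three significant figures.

23.5 km

Pressure at base of upper layers: 2310×9.81×1490 = 3.377×10^7 Pa = 0.03377 GPa
Remaining pressure to be supplied by basalt: 6.640×10^8 − 3.377×10^7 = 6.302×10^8 Pa
Additional depth in basalt = 6.302×10^8 Pa / (2920 kg/m³ × 9.81 m/s²) = 22001 m
Total depth = 1490 m + 22001 m = 23491 m
= 23.491 km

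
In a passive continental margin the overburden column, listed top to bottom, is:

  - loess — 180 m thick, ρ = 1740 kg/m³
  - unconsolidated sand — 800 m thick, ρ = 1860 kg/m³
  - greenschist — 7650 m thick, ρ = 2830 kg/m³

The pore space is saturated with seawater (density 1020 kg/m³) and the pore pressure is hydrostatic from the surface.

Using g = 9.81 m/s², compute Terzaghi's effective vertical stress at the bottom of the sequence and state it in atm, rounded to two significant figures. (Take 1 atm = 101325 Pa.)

Overburden (lithostatic) stress σ_v:
loess: 1740 kg/m³ × 9.81 m/s² × 180 m = 3.072×10^6 Pa = 3.072 MPa
unconsolidated sand: 1860 kg/m³ × 9.81 m/s² × 800 m = 1.460×10^7 Pa = 14.60 MPa
greenschist: 2830 kg/m³ × 9.81 m/s² × 7650 m = 2.124×10^8 Pa = 212.4 MPa
Total = 3.072 + 14.60 + 212.4 = 230.05 MPa
Pore pressure P_p = 1020 kg/m³ × 9.81 m/s² × 8630 m = 8.635×10^7 Pa = 86.35 MPa
Effective stress σ' = σ_v − P_p = 230.1 − 86.35 = 143.70 MPa = 1418.2 atm

1400 atm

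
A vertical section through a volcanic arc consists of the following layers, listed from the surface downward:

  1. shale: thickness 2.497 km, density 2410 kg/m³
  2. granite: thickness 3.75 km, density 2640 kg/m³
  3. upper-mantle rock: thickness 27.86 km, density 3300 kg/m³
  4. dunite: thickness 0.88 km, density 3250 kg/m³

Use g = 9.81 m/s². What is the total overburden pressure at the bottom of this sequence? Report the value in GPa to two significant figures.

1.1 GPa

shale: 2410 kg/m³ × 9.81 m/s² × 2497 m = 5.903×10^7 Pa = 0.05903 GPa
granite: 2640 kg/m³ × 9.81 m/s² × 3750 m = 9.712×10^7 Pa = 0.09712 GPa
upper-mantle rock: 3300 kg/m³ × 9.81 m/s² × 27860 m = 9.019×10^8 Pa = 0.9019 GPa
dunite: 3250 kg/m³ × 9.81 m/s² × 880 m = 2.806×10^7 Pa = 0.02806 GPa
Total = 0.05903 + 0.09712 + 0.9019 + 0.02806 = 1.0861 GPa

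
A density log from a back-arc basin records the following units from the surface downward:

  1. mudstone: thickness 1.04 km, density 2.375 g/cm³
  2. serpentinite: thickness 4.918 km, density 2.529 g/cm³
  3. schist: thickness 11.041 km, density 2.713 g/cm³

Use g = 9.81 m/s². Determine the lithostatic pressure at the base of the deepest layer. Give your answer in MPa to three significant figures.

440 MPa

mudstone: 2375 kg/m³ × 9.81 m/s² × 1040 m = 2.423×10^7 Pa = 24.23 MPa
serpentinite: 2529 kg/m³ × 9.81 m/s² × 4918 m = 1.220×10^8 Pa = 122.0 MPa
schist: 2713 kg/m³ × 9.81 m/s² × 11041 m = 2.939×10^8 Pa = 293.9 MPa
Total = 24.23 + 122.0 + 293.9 = 440.09 MPa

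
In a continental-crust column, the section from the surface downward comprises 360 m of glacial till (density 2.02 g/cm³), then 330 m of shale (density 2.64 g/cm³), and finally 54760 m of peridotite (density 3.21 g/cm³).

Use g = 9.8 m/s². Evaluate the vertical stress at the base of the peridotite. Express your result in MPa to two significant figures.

1700 MPa

glacial till: 2020 kg/m³ × 9.8 m/s² × 360 m = 7.127×10^6 Pa = 7.127 MPa
shale: 2640 kg/m³ × 9.8 m/s² × 330 m = 8.538×10^6 Pa = 8.538 MPa
peridotite: 3210 kg/m³ × 9.8 m/s² × 54760 m = 1.723×10^9 Pa = 1723 MPa
Total = 7.127 + 8.538 + 1723 = 1738.3 MPa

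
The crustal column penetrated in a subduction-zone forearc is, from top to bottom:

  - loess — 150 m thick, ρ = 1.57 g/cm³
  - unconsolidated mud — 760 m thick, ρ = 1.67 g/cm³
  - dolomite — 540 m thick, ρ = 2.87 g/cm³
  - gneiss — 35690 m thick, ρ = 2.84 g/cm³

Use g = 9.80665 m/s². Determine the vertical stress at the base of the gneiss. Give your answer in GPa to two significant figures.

loess: 1570 kg/m³ × 9.80665 m/s² × 150 m = 2.309×10^6 Pa = 2.309×10^-3 GPa
unconsolidated mud: 1670 kg/m³ × 9.80665 m/s² × 760 m = 1.245×10^7 Pa = 0.01245 GPa
dolomite: 2870 kg/m³ × 9.80665 m/s² × 540 m = 1.520×10^7 Pa = 0.01520 GPa
gneiss: 2840 kg/m³ × 9.80665 m/s² × 35690 m = 9.940×10^8 Pa = 0.9940 GPa
Total = 2.309×10^-3 + 0.01245 + 0.01520 + 0.9940 = 1.0240 GPa

1.0 GPa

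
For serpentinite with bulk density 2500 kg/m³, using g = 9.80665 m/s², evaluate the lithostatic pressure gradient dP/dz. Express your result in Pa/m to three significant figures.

dP/dz = ρg = 2500 kg/m³ × 9.80665 m/s² = 24517 Pa/m

24500 Pa/m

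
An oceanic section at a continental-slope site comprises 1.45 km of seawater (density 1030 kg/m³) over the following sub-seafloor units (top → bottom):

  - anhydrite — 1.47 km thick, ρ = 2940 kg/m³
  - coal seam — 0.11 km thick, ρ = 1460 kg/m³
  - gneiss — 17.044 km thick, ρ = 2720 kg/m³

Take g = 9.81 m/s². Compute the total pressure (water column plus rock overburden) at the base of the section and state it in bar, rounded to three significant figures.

5130 bar

seawater: 1030 kg/m³ × 9.81 m/s² × 1450 m = 1.465×10^7 Pa = 146.5 bar
anhydrite: 2940 kg/m³ × 9.81 m/s² × 1470 m = 4.240×10^7 Pa = 424.0 bar
coal seam: 1460 kg/m³ × 9.81 m/s² × 110 m = 1.575×10^6 Pa = 15.75 bar
gneiss: 2720 kg/m³ × 9.81 m/s² × 17044 m = 4.548×10^8 Pa = 4548 bar
Total = 146.5 + 424.0 + 15.75 + 4548 = 5134.1 bar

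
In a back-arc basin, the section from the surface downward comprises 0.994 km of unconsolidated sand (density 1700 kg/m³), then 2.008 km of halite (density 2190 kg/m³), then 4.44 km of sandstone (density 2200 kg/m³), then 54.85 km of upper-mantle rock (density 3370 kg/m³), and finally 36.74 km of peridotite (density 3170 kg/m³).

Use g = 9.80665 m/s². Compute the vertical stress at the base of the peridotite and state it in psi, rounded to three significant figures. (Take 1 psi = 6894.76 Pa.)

451000 psi

unconsolidated sand: 1700 kg/m³ × 9.80665 m/s² × 994 m = 1.657×10^7 Pa = 2403 psi
halite: 2190 kg/m³ × 9.80665 m/s² × 2008 m = 4.312×10^7 Pa = 6255 psi
sandstone: 2200 kg/m³ × 9.80665 m/s² × 4440 m = 9.579×10^7 Pa = 13893 psi
upper-mantle rock: 3370 kg/m³ × 9.80665 m/s² × 54850 m = 1.813×10^9 Pa = 2.629×10^5 psi
peridotite: 3170 kg/m³ × 9.80665 m/s² × 36740 m = 1.142×10^9 Pa = 1.657×10^5 psi
Total = 2403 + 6255 + 13893 + 2.629×10^5 + 1.657×10^5 = 4.5112×10^5 psi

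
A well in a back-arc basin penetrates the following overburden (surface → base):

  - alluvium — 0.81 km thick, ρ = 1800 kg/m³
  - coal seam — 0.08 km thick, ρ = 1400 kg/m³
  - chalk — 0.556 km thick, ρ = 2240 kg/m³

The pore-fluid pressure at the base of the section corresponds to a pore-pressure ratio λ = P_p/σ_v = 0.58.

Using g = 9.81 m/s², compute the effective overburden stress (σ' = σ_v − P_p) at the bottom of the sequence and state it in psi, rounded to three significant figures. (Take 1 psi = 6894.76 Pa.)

Overburden (lithostatic) stress σ_v:
alluvium: 1800 kg/m³ × 9.81 m/s² × 810 m = 1.430×10^7 Pa = 14.30 MPa
coal seam: 1400 kg/m³ × 9.81 m/s² × 80 m = 1.099×10^6 Pa = 1.099 MPa
chalk: 2240 kg/m³ × 9.81 m/s² × 556 m = 1.222×10^7 Pa = 12.22 MPa
Total = 14.30 + 1.099 + 12.22 = 27.619 MPa
Pore pressure P_p = λ·σ_v = 0.58 × 27.62 MPa = 16.02 MPa
Effective stress σ' = σ_v − P_p = 27.62 − 16.02 = 11.600 MPa = 1682.5 psi

1680 psi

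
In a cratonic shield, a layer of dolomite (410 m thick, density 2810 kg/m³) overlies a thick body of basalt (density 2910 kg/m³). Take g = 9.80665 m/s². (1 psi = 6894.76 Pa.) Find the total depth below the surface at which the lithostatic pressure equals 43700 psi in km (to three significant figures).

10.6 km

Pressure at base of upper layers: 2810×9.80665×410 = 1.130×10^7 Pa = 1639 psi
Remaining pressure to be supplied by basalt: 3.013×10^8 − 1.130×10^7 = 2.900×10^8 Pa
Additional depth in basalt = 2.900×10^8 Pa / (2910 kg/m³ × 9.80665 m/s²) = 10162 m
Total depth = 410 m + 10162 m = 10572 m
= 10.572 km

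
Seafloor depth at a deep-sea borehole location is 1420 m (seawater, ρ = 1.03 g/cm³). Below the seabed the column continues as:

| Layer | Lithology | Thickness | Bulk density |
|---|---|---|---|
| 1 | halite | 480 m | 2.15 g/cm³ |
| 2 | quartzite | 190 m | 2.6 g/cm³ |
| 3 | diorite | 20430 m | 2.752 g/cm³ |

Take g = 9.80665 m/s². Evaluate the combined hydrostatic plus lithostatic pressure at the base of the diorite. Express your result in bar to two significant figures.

5800 bar

seawater: 1030 kg/m³ × 9.80665 m/s² × 1420 m = 1.434×10^7 Pa = 143.4 bar
halite: 2150 kg/m³ × 9.80665 m/s² × 480 m = 1.012×10^7 Pa = 101.2 bar
quartzite: 2600 kg/m³ × 9.80665 m/s² × 190 m = 4.844×10^6 Pa = 48.44 bar
diorite: 2752 kg/m³ × 9.80665 m/s² × 20430 m = 5.514×10^8 Pa = 5514 bar
Total = 143.4 + 101.2 + 48.44 + 5514 = 5806.7 bar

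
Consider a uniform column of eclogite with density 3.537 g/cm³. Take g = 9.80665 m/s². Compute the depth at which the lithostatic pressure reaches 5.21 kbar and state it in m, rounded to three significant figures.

15000 m

h = P/(ρg) = 5.21 kbar / (3537 kg/m³ × 9.80665 m/s²) = 5.210×10^8 Pa / 34686 Pa/m = 15020 m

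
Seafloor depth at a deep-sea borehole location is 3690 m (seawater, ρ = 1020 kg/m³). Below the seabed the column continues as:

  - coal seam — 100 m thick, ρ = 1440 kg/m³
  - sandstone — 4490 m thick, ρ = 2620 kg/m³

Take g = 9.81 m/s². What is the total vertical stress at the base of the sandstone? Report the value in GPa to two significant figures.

seawater: 1020 kg/m³ × 9.81 m/s² × 3690 m = 3.692×10^7 Pa = 0.03692 GPa
coal seam: 1440 kg/m³ × 9.81 m/s² × 100 m = 1.413×10^6 Pa = 1.413×10^-3 GPa
sandstone: 2620 kg/m³ × 9.81 m/s² × 4490 m = 1.154×10^8 Pa = 0.1154 GPa
Total = 0.03692 + 1.413×10^-3 + 0.1154 = 0.15374 GPa

0.15 GPa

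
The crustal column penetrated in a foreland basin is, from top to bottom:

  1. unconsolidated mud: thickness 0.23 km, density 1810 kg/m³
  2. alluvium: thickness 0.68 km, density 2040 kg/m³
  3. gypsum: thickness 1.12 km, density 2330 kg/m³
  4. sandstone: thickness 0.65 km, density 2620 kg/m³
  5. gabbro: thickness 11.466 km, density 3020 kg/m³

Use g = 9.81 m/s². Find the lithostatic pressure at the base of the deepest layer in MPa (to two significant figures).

400 MPa

unconsolidated mud: 1810 kg/m³ × 9.81 m/s² × 230 m = 4.084×10^6 Pa = 4.084 MPa
alluvium: 2040 kg/m³ × 9.81 m/s² × 680 m = 1.361×10^7 Pa = 13.61 MPa
gypsum: 2330 kg/m³ × 9.81 m/s² × 1120 m = 2.560×10^7 Pa = 25.60 MPa
sandstone: 2620 kg/m³ × 9.81 m/s² × 650 m = 1.671×10^7 Pa = 16.71 MPa
gabbro: 3020 kg/m³ × 9.81 m/s² × 11466 m = 3.397×10^8 Pa = 339.7 MPa
Total = 4.084 + 13.61 + 25.60 + 16.71 + 339.7 = 399.69 MPa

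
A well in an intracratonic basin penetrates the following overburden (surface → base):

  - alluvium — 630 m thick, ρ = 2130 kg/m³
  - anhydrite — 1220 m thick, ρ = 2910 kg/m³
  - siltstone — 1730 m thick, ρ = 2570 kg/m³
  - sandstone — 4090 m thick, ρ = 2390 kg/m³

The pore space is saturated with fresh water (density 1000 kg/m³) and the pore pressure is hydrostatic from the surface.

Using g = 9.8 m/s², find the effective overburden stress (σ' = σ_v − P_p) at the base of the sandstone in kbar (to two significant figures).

1.1 kbar

Overburden (lithostatic) stress σ_v:
alluvium: 2130 kg/m³ × 9.8 m/s² × 630 m = 1.315×10^7 Pa = 13.15 MPa
anhydrite: 2910 kg/m³ × 9.8 m/s² × 1220 m = 3.479×10^7 Pa = 34.79 MPa
siltstone: 2570 kg/m³ × 9.8 m/s² × 1730 m = 4.357×10^7 Pa = 43.57 MPa
sandstone: 2390 kg/m³ × 9.8 m/s² × 4090 m = 9.580×10^7 Pa = 95.80 MPa
Total = 13.15 + 34.79 + 43.57 + 95.80 = 187.31 MPa
Pore pressure P_p = 1000 kg/m³ × 9.8 m/s² × 7670 m = 7.517×10^7 Pa = 75.17 MPa
Effective stress σ' = σ_v − P_p = 187.3 − 75.17 = 112.14 MPa = 1.1214 kbar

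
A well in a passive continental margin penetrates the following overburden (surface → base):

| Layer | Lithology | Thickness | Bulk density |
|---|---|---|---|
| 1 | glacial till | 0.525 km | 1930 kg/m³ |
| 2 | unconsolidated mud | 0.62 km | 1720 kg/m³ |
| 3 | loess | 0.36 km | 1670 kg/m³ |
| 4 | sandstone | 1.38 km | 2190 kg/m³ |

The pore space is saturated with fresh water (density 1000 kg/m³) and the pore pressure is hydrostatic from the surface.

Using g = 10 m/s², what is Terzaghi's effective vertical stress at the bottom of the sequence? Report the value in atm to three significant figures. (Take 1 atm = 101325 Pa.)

278 atm

Overburden (lithostatic) stress σ_v:
glacial till: 1930 kg/m³ × 10 m/s² × 525 m = 1.013×10^7 Pa = 10.13 MPa
unconsolidated mud: 1720 kg/m³ × 10 m/s² × 620 m = 1.066×10^7 Pa = 10.66 MPa
loess: 1670 kg/m³ × 10 m/s² × 360 m = 6.012×10^6 Pa = 6.012 MPa
sandstone: 2190 kg/m³ × 10 m/s² × 1380 m = 3.022×10^7 Pa = 30.22 MPa
Total = 10.13 + 10.66 + 6.012 + 30.22 = 57.031 MPa
Pore pressure P_p = 1000 kg/m³ × 10 m/s² × 2885 m = 2.885×10^7 Pa = 28.85 MPa
Effective stress σ' = σ_v − P_p = 57.03 − 28.85 = 28.180 MPa = 278.12 atm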